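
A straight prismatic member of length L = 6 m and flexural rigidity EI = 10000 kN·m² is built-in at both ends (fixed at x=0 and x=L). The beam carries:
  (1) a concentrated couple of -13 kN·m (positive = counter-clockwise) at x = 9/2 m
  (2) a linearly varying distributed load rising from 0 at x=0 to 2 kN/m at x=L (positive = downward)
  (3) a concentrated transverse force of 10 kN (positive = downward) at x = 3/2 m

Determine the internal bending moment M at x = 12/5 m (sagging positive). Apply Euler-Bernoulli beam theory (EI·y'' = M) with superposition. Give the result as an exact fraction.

M(12/5) = 2177/1000 kN·m

Load 1 — applied couple M₀=-13 kN·m at a=9/2 m (b=L-a=3/2):
  M_1 = R_Ax - M_A  [x≤a] with R_A=-39/16, M_A=-65/16 = (-39/16)·(12/5) - (-65/16) = -143/80 kN·m
Load 2 — triangular load w₀=2 kN/m (0→w₀ over full span):
  M_2 = 3w₀Lx/20 - w₀L²/30 - w₀x³/(6L) = 3·2·6·(12/5)/20 - 2·6²/30 - 2·(12/5)³/(6·6) = 144/125 kN·m
Load 3 — point force P=10 kN at a=3/2 m (b=L-a=9/2):
  M_3 = Pa²(a+3b)(L-x)/L³ - Pa²b/L²  [x>a] = 10·(3/2)²·((3/2)+3·(9/2))·(6-(12/5))/6³ - 10·(3/2)²·(9/2)/6² = 45/16 kN·m
Superposition: M = Σ M_i = 2177/1000 kN·m ≈ 2.177000 kN·m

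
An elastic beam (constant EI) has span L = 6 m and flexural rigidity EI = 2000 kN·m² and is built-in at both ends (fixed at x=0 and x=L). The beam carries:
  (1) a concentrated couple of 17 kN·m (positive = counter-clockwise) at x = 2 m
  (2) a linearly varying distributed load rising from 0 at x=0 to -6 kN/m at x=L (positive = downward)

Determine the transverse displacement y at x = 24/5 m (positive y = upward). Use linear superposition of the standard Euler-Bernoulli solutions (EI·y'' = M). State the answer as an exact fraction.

Load 1 — applied couple M₀=17 kN·m at a=2 m (b=L-a=4):
  y_1 = (R_Ax³/6 - M_Ax²/2 - M₀(x-a)²/2)/EI  [x>a] with R_A=34/9, M_A=0 = ((34/9)·(24/5)³/6 - 0·(24/5)²/2 - 17·((24/5)-2)²/2)/2000 = 187/125000 m
Load 2 — triangular load w₀=-6 kN/m (0→w₀ over full span):
  y_2 = -w₀x²(L-x)²(x+2L)/(120LEI) = -(-6)·(24/5)²·(6-(24/5))²·((24/5)+2·6)/(120·6·2000) = 4536/1953125 m
Superposition: y = Σ y_i = 59663/15625000 m ≈ 0.003818 m

y(24/5) = 59663/15625000 m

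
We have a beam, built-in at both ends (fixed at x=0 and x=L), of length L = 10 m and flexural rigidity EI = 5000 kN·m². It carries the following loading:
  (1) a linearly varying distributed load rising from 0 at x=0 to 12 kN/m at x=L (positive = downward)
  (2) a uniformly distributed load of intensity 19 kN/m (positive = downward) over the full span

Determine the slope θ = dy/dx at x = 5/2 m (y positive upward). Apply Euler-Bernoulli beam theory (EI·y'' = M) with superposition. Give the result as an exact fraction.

Load 1 — triangular load w₀=12 kN/m (0→w₀ over full span):
  θ_1 = -w₀(2x(L-x)(L-2x)(x+2L)+x²(L-x)²)/(120LEI) = -12·(2·(5/2)·(10-(5/2))·(10-2·(5/2))·((5/2)+2·10)+(5/2)²·(10-(5/2))²)/(120·10·5000) = -117/12800 rad
Load 2 — uniform load w=19 kN/m over full span:
  θ_2 = -wx(L-x)(L-2x)/(12EI) = -19·(5/2)·(10-(5/2))·(10-2·(5/2))/(12·5000) = -19/640 rad
Superposition: θ = Σ θ_i = -497/12800 rad ≈ -0.038828 rad

θ(5/2) = -497/12800 rad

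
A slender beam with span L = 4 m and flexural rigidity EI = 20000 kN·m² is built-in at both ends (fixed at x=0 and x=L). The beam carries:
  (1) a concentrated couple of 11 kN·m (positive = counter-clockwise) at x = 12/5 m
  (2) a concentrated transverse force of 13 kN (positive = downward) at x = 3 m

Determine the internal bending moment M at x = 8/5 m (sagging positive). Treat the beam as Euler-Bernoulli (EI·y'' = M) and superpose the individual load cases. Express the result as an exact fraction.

Load 1 — applied couple M₀=11 kN·m at a=12/5 m (b=L-a=8/5):
  M_1 = R_Ax - M_A  [x≤a] with R_A=99/25, M_A=88/25 = (99/25)·(8/5) - (88/25) = 352/125 kN·m
Load 2 — point force P=13 kN at a=3 m (b=L-a=1):
  M_2 = Pb²(3a+b)x/L³ - Pab²/L²  [x≤a] = 13·1²·(3·3+1)·(8/5)/4³ - 13·3·1²/4² = 13/16 kN·m
Superposition: M = Σ M_i = 7257/2000 kN·m ≈ 3.628500 kN·m

M(8/5) = 7257/2000 kN·m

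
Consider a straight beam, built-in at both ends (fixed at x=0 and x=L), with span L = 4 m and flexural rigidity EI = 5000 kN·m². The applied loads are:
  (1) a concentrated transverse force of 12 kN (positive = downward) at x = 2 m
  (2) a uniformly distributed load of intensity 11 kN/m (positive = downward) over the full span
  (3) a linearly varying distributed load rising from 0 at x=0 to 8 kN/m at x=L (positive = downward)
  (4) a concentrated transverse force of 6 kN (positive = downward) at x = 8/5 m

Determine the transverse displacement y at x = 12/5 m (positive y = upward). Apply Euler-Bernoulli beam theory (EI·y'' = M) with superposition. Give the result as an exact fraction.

y(12/5) = -28136/9765625 m

Load 1 — point force P=12 kN at a=2 m (b=L-a=2):
  y_1 = -Pa²(L-x)²(3bL-(3b+a)(L-x))/(6L³EI)  [x>a] = -12·2²·(4-(12/5))²·(3·2·4-(3·2+2)·(4-(12/5)))/(6·4³·5000) = -56/78125 m
Load 2 — uniform load w=11 kN/m over full span:
  y_2 = -wx²(L-x)²/(24EI) = -11·(12/5)²·(4-(12/5))²/(24·5000) = -528/390625 m
Load 3 — triangular load w₀=8 kN/m (0→w₀ over full span):
  y_3 = -w₀x²(L-x)²(x+2L)/(120LEI) = -8·(12/5)²·(4-(12/5))²·((12/5)+2·4)/(120·4·5000) = -4992/9765625 m
Load 4 — point force P=6 kN at a=8/5 m (b=L-a=12/5):
  y_4 = -Pa²(L-x)²(3bL-(3b+a)(L-x))/(6L³EI)  [x>a] = -6·(8/5)²·(4-(12/5))²·(3·(12/5)·4-(3·(12/5)+(8/5))·(4-(12/5)))/(6·4³·5000) = -2944/9765625 m
Superposition: y = Σ y_i = -28136/9765625 m ≈ -0.002881 m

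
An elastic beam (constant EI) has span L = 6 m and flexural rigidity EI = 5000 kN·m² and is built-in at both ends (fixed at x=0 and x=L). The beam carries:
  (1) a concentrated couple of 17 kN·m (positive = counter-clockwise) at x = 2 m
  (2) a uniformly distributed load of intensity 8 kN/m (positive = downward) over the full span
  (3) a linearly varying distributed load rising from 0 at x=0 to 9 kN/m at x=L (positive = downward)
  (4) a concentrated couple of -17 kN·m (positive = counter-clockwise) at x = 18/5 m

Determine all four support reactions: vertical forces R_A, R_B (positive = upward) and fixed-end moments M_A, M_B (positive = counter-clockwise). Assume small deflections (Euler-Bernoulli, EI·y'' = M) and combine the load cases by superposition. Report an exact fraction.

R_A = 14309/450 kN, M_A = 734/25 kN·m, R_B = 19441/450 kN, M_B = -2743/75 kN·m

Load 1 — applied couple M₀=17 kN·m at a=2 m (b=L-a=4):
  R_A = 6M₀ab/L³ = 6·17·2·4/6³ = 34/9 kN
  M_A = M₀b(2a-b)/L² = 17·4·(2·2-4)/6² = 0 kN·m
  R_B = -6M₀ab/L³ = -6·17·2·4/6³ = -34/9 kN
  M_B = M₀a(2b-a)/L² = 17·2·(2·4-2)/6² = 17/3 kN·m
Load 2 — uniform load w=8 kN/m over full span:
  R_A = wL/2 = 8·6/2 = 24 kN
  M_A = wL²/12 = 8·6²/12 = 24 kN·m
  R_B = wL/2 = 8·6/2 = 24 kN
  M_B = -wL²/12 = -8·6²/12 = -24 kN·m
Load 3 — triangular load w₀=9 kN/m (0→w₀ over full span):
  R_A = 3w₀L/20 = 3·9·6/20 = 81/10 kN
  M_A = w₀L²/30 = 9·6²/30 = 54/5 kN·m
  R_B = 7w₀L/20 = 7·9·6/20 = 189/10 kN
  M_B = -w₀L²/20 = -9·6²/20 = -81/5 kN·m
Load 4 — applied couple M₀=-17 kN·m at a=18/5 m (b=L-a=12/5):
  R_A = 6M₀ab/L³ = 6·(-17)·(18/5)·(12/5)/6³ = -102/25 kN
  M_A = M₀b(2a-b)/L² = (-17)·(12/5)·(2·(18/5)-(12/5))/6² = -136/25 kN·m
  R_B = -6M₀ab/L³ = -6·(-17)·(18/5)·(12/5)/6³ = 102/25 kN
  M_B = M₀a(2b-a)/L² = (-17)·(18/5)·(2·(12/5)-(18/5))/6² = -51/25 kN·m
Superposition: R_A = 14309/450 kN, M_A = 734/25 kN·m, R_B = 19441/450 kN, M_B = -2743/75 kN·m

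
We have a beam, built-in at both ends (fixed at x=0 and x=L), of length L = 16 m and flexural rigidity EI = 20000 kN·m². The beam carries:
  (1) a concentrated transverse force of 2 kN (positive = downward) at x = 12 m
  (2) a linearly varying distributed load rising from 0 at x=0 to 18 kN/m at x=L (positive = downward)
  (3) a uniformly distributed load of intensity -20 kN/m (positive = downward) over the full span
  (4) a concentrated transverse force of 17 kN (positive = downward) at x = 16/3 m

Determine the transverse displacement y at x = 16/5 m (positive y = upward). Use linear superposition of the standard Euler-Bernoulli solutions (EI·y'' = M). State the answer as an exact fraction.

Load 1 — point force P=2 kN at a=12 m (b=L-a=4):
  y_1 = -Pb²x²(3aL-(3a+b)x)/(6L³EI)  [x≤a] = -2·4²·(16/5)²·(3·12·16-(3·12+4)·(16/5))/(6·16³·20000) = -14/46875 m
Load 2 — triangular load w₀=18 kN/m (0→w₀ over full span):
  y_2 = -w₀x²(L-x)²(x+2L)/(120LEI) = -18·(16/5)²·(16-(16/5))²·((16/5)+2·16)/(120·16·20000) = -270336/9765625 m
Load 3 — uniform load w=-20 kN/m over full span:
  y_3 = -wx²(L-x)²/(24EI) = -(-20)·(16/5)²·(16-(16/5))²/(24·20000) = 16384/234375 m
Load 4 — point force P=17 kN at a=16/3 m (b=L-a=32/3):
  y_4 = -Pb²x²(3aL-(3a+b)x)/(6L³EI)  [x≤a] = -17·(32/3)²·(16/5)²·(3·(16/3)·16-(3·(16/3)+(32/3))·(16/5))/(6·16³·20000) = -8704/1265625 m
Superposition: y = Σ y_i = 27722534/791015625 m ≈ 0.035047 m

y(16/5) = 27722534/791015625 m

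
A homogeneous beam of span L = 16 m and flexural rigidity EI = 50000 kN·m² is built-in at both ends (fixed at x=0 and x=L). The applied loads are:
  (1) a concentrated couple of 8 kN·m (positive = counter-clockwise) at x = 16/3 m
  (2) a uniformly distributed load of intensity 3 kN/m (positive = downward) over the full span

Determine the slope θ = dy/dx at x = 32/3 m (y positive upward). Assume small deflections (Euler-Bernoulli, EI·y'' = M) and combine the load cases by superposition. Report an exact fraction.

Load 1 — applied couple M₀=8 kN·m at a=16/3 m (b=L-a=32/3):
  θ_1 = (R_Ax²/2 - M_Ax - M₀(x-a))/EI  [x>a] with R_A=2/3, M_A=0 = ((2/3)·(32/3)²/2 - 0·(32/3) - 8·((32/3)-(16/3)))/50000 = -8/84375 rad
Load 2 — uniform load w=3 kN/m over full span:
  θ_2 = -wx(L-x)(L-2x)/(12EI) = -3·(32/3)·(16-(32/3))·(16-2·(32/3))/(12·50000) = 128/84375 rad
Superposition: θ = Σ θ_i = 8/5625 rad ≈ 0.001422 rad

θ(32/3) = 8/5625 rad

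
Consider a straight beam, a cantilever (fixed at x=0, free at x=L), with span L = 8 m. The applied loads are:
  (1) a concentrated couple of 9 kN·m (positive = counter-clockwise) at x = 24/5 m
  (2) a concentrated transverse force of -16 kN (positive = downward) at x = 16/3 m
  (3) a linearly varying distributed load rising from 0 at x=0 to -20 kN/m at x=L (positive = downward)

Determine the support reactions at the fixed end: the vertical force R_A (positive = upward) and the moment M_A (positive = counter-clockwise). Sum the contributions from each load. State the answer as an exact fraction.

R_A = -96 kN, M_A = -521 kN·m

Load 1 — applied couple M₀=9 kN·m at a=24/5 m (b=L-a=16/5):
  R_A = 0 kN
  M_A = -M₀ = -9 kN·m
Load 2 — point force P=-16 kN at a=16/3 m (b=L-a=8/3):
  R_A = P = (-16) = -16 kN
  M_A = Pa = (-16)·(16/3) = -256/3 kN·m
Load 3 — triangular load w₀=-20 kN/m (0→w₀ over full span):
  R_A = w₀L/2 = (-20)·8/2 = -80 kN
  M_A = w₀L²/3 = (-20)·8²/3 = -1280/3 kN·m
Superposition: R_A = -96 kN, M_A = -521 kN·m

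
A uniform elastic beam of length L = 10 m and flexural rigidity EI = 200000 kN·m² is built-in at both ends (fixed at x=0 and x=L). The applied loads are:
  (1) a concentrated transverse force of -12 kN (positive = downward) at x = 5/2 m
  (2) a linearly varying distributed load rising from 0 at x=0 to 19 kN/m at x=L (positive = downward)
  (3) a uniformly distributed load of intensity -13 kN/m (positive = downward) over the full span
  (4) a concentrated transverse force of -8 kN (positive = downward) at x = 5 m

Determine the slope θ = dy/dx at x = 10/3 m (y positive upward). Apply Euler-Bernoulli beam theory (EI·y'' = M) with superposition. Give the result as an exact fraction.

Load 1 — point force P=-12 kN at a=5/2 m (b=L-a=15/2):
  θ_1 = Pa²(L-x)(2bL-(3b+a)(L-x))/(2L³EI)  [x>a] = (-12)·(5/2)²·(10-(10/3))·(2·(15/2)·10-(3·(15/2)+(5/2))·(10-(10/3)))/(2·10³·200000) = 1/48000 rad
Load 2 — triangular load w₀=19 kN/m (0→w₀ over full span):
  θ_2 = -w₀(2x(L-x)(L-2x)(x+2L)+x²(L-x)²)/(120LEI) = -19·(2·(10/3)·(10-(10/3))·(10-2·(10/3))·((10/3)+2·10)+(10/3)²·(10-(10/3))²)/(120·10·200000) = -19/60750 rad
Load 3 — uniform load w=-13 kN/m over full span:
  θ_3 = -wx(L-x)(L-2x)/(12EI) = -(-13)·(10/3)·(10-(10/3))·(10-2·(10/3))/(12·200000) = 13/32400 rad
Load 4 — point force P=-8 kN at a=5 m (b=L-a=5):
  θ_4 = -Pb²x(2aL-(3a+b)x)/(2L³EI)  [x≤a] = -(-8)·5²·(10/3)·(2·5·10-(3·5+5)·(10/3))/(2·10³·200000) = 1/18000 rad
Superposition: θ = Σ θ_i = 641/3888000 rad ≈ 0.000165 rad

θ(10/3) = 641/3888000 rad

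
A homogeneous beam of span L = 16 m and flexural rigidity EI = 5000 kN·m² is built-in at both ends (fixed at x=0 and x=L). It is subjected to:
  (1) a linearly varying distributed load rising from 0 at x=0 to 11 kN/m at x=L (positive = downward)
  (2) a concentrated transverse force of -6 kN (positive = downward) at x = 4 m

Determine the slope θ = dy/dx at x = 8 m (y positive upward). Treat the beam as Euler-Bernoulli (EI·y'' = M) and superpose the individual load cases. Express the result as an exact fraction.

θ(8) = -221/37500 rad

Load 1 — triangular load w₀=11 kN/m (0→w₀ over full span):
  θ_1 = -w₀(2x(L-x)(L-2x)(x+2L)+x²(L-x)²)/(120LEI) = -11·(2·8·(16-8)·(16-2·8)·(8+2·16)+8²·(16-8)²)/(120·16·5000) = -44/9375 rad
Load 2 — point force P=-6 kN at a=4 m (b=L-a=12):
  θ_2 = Pa²(L-x)(2bL-(3b+a)(L-x))/(2L³EI)  [x>a] = (-6)·4²·(16-8)·(2·12·16-(3·12+4)·(16-8))/(2·16³·5000) = -3/2500 rad
Superposition: θ = Σ θ_i = -221/37500 rad ≈ -0.005893 rad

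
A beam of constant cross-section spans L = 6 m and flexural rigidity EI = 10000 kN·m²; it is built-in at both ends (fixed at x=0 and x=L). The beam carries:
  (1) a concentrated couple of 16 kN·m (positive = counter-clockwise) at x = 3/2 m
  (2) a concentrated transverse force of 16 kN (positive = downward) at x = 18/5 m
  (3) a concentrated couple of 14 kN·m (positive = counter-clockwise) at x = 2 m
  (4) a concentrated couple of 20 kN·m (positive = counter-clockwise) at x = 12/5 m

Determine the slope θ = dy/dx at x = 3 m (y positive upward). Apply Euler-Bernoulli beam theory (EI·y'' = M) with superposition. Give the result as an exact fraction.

θ(3) = -351/2500000 rad

Load 1 — applied couple M₀=16 kN·m at a=3/2 m (b=L-a=9/2):
  θ_1 = (R_Ax²/2 - M_Ax - M₀(x-a))/EI  [x>a] with R_A=3, M_A=-3 = (3·3²/2 - (-3)·3 - 16·(3-(3/2)))/10000 = -3/20000 rad
Load 2 — point force P=16 kN at a=18/5 m (b=L-a=12/5):
  θ_2 = -Pb²x(2aL-(3a+b)x)/(2L³EI)  [x≤a] = -16·(12/5)²·3·(2·(18/5)·6-(3·(18/5)+(12/5))·3)/(2·6³·10000) = -18/78125 rad
Load 3 — applied couple M₀=14 kN·m at a=2 m (b=L-a=4):
  θ_3 = (R_Ax²/2 - M_Ax - M₀(x-a))/EI  [x>a] with R_A=28/9, M_A=0 = ((28/9)·3²/2 - 0·3 - 14·(3-2))/10000 = 0 rad
Load 4 — applied couple M₀=20 kN·m at a=12/5 m (b=L-a=18/5):
  θ_4 = (R_Ax²/2 - M_Ax - M₀(x-a))/EI  [x>a] with R_A=24/5, M_A=12/5 = ((24/5)·3²/2 - (12/5)·3 - 20·(3-(12/5)))/10000 = 3/12500 rad
Superposition: θ = Σ θ_i = -351/2500000 rad ≈ -0.000140 rad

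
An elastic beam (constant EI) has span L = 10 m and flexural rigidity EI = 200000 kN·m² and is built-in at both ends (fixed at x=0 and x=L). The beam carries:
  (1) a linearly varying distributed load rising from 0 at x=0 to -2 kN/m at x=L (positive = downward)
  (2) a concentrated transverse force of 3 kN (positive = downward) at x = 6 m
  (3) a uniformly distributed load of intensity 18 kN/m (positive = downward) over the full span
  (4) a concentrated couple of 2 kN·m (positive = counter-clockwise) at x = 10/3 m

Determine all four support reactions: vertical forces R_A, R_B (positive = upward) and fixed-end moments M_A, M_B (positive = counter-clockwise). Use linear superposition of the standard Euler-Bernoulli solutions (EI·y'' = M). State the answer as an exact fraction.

Load 1 — triangular load w₀=-2 kN/m (0→w₀ over full span):
  R_A = 3w₀L/20 = 3·(-2)·10/20 = -3 kN
  M_A = w₀L²/30 = (-2)·10²/30 = -20/3 kN·m
  R_B = 7w₀L/20 = 7·(-2)·10/20 = -7 kN
  M_B = -w₀L²/20 = -(-2)·10²/20 = 10 kN·m
Load 2 — point force P=3 kN at a=6 m (b=L-a=4):
  R_A = Pb²(3a+b)/L³ = 3·4²·(3·6+4)/10³ = 132/125 kN
  M_A = Pab²/L² = 3·6·4²/10² = 72/25 kN·m
  R_B = Pa²(a+3b)/L³ = 3·6²·(6+3·4)/10³ = 243/125 kN
  M_B = -Pa²b/L² = -3·6²·4/10² = -108/25 kN·m
Load 3 — uniform load w=18 kN/m over full span:
  R_A = wL/2 = 18·10/2 = 90 kN
  M_A = wL²/12 = 18·10²/12 = 150 kN·m
  R_B = wL/2 = 18·10/2 = 90 kN
  M_B = -wL²/12 = -18·10²/12 = -150 kN·m
Load 4 — applied couple M₀=2 kN·m at a=10/3 m (b=L-a=20/3):
  R_A = 6M₀ab/L³ = 6·2·(10/3)·(20/3)/10³ = 4/15 kN
  M_A = M₀b(2a-b)/L² = 2·(20/3)·(2·(10/3)-(20/3))/10² = 0 kN·m
  R_B = -6M₀ab/L³ = -6·2·(10/3)·(20/3)/10³ = -4/15 kN
  M_B = M₀a(2b-a)/L² = 2·(10/3)·(2·(20/3)-(10/3))/10² = 2/3 kN·m
Superposition: R_A = 33121/375 kN, M_A = 10966/75 kN·m, R_B = 31754/375 kN, M_B = -10774/75 kN·m

R_A = 33121/375 kN, M_A = 10966/75 kN·m, R_B = 31754/375 kN, M_B = -10774/75 kN·m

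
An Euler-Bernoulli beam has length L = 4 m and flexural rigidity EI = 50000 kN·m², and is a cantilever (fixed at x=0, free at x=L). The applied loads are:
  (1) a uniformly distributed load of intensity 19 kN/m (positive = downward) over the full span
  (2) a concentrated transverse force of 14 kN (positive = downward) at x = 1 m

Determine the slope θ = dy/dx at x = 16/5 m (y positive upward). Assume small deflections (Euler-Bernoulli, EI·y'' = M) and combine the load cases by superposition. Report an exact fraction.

Load 1 — uniform load w=19 kN/m over full span:
  θ_1 = -wx(x²-3Lx+3L²)/(6EI) = -19·(16/5)·((16/5)²-3·4·(16/5)+3·4²)/(6·50000) = -4712/1171875 rad
Load 2 — point force P=14 kN at a=1 m (b=L-a=3):
  θ_2 = -Pa²/(2EI)  [x>a] = -14·1²/(2·50000) = -7/50000 rad
Superposition: θ = Σ θ_i = -78017/18750000 rad ≈ -0.004161 rad

θ(16/5) = -78017/18750000 rad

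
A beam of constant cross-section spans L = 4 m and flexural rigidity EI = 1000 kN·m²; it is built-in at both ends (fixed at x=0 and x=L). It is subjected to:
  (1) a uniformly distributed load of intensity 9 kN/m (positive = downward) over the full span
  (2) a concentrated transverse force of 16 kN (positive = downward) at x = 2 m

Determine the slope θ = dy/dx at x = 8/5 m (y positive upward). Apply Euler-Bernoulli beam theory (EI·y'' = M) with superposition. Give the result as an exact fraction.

θ(8/5) = -76/15625 rad

Load 1 — uniform load w=9 kN/m over full span:
  θ_1 = -wx(L-x)(L-2x)/(12EI) = -9·(8/5)·(4-(8/5))·(4-2·(8/5))/(12·1000) = -36/15625 rad
Load 2 — point force P=16 kN at a=2 m (b=L-a=2):
  θ_2 = -Pb²x(2aL-(3a+b)x)/(2L³EI)  [x≤a] = -16·2²·(8/5)·(2·2·4-(3·2+2)·(8/5))/(2·4³·1000) = -8/3125 rad
Superposition: θ = Σ θ_i = -76/15625 rad ≈ -0.004864 rad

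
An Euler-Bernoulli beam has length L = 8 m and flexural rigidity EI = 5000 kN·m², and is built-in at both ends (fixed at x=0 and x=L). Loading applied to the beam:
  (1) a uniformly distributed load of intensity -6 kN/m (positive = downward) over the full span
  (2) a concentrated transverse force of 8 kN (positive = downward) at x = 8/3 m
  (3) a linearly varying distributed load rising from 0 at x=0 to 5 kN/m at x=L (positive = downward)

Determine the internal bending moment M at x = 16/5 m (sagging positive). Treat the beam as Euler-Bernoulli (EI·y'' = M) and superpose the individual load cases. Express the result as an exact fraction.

M(16/5) = -2528/675 kN·m

Load 1 — uniform load w=-6 kN/m over full span:
  M_1 = wLx/2 - wL²/12 - wx²/2 = (-6)·8·(16/5)/2 - (-6)·8²/12 - (-6)·(16/5)²/2 = -352/25 kN·m
Load 2 — point force P=8 kN at a=8/3 m (b=L-a=16/3):
  M_2 = Pa²(a+3b)(L-x)/L³ - Pa²b/L²  [x>a] = 8·(8/3)²·((8/3)+3·(16/3))·(8-(16/5))/8³ - 8·(8/3)²·(16/3)/8² = 704/135 kN·m
Load 3 — triangular load w₀=5 kN/m (0→w₀ over full span):
  M_3 = 3w₀Lx/20 - w₀L²/30 - w₀x³/(6L) = 3·5·8·(16/5)/20 - 5·8²/30 - 5·(16/5)³/(6·8) = 128/25 kN·m
Superposition: M = Σ M_i = -2528/675 kN·m ≈ -3.745185 kN·m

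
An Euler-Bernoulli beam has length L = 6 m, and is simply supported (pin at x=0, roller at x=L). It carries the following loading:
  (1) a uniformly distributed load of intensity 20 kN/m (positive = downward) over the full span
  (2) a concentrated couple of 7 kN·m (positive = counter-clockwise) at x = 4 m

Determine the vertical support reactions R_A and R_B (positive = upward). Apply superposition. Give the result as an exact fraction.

Load 1 — uniform load w=20 kN/m over full span:
  R_A = wL/2 = 20·6/2 = 60 kN
  R_B = wL/2 = 20·6/2 = 60 kN
Load 2 — applied couple M₀=7 kN·m at a=4 m (b=L-a=2):
  R_A = M₀/L = 7/6 kN
  R_B = -M₀/L = -7/6 kN
Superposition: R_A = 367/6 kN, R_B = 353/6 kN

R_A = 367/6 kN, R_B = 353/6 kN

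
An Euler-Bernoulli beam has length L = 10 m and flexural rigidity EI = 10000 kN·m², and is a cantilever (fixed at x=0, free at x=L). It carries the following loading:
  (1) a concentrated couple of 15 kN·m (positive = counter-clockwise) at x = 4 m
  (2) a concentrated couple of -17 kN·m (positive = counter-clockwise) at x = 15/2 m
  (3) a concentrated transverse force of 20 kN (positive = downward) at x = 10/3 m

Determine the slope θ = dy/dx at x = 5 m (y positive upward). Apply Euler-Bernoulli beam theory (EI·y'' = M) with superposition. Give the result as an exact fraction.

Load 1 — applied couple M₀=15 kN·m at a=4 m (b=L-a=6):
  θ_1 = M₀a/EI  [x>a] = 15·4/10000 = 3/500 rad
Load 2 — applied couple M₀=-17 kN·m at a=15/2 m (b=L-a=5/2):
  θ_2 = M₀x/EI  [x≤a] = (-17)·5/10000 = -17/2000 rad
Load 3 — point force P=20 kN at a=10/3 m (b=L-a=20/3):
  θ_3 = -Pa²/(2EI)  [x>a] = -20·(10/3)²/(2·10000) = -1/90 rad
Superposition: θ = Σ θ_i = -49/3600 rad ≈ -0.013611 rad

θ(5) = -49/3600 rad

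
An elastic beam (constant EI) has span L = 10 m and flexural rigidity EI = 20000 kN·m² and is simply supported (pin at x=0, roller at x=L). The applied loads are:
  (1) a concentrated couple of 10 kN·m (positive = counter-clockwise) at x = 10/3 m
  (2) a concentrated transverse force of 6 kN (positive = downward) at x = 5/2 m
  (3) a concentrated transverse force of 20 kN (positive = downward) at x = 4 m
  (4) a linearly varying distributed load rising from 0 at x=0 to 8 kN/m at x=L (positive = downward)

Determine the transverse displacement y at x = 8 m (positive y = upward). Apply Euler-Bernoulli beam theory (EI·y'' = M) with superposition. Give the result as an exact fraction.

y(8) = -1012391/36000000 m

Load 1 — applied couple M₀=10 kN·m at a=10/3 m (b=L-a=20/3):
  y_1 = (M₀x³/(6L)-M₀(x-a)²/2+C₁x)/EI  [x>a] with C₁=M₀(3b²-L²)/(6L)=50/9 = (10·8³/(6·10)-10·(8-(10/3))²/2+(50/9)·8)/20000 = 47/45000 m
Load 2 — point force P=6 kN at a=5/2 m (b=L-a=15/2):
  y_2 = -Pa(L-x)(2Lx-a²-x²)/(6LEI)  [x>a] = -6·(5/2)·(10-8)·(2·10·8-(5/2)²-8²)/(6·10·20000) = -359/160000 m
Load 3 — point force P=20 kN at a=4 m (b=L-a=6):
  y_3 = -Pa(L-x)(2Lx-a²-x²)/(6LEI)  [x>a] = -20·4·(10-8)·(2·10·8-4²-8²)/(6·10·20000) = -4/375 m
Load 4 — triangular load w₀=8 kN/m (0→w₀ over full span):
  y_4 = -w₀x(7L⁴-10L²x²+3x⁴)/(360LEI) = -8·8·(7·10⁴-10·10²·8²+3·8⁴)/(360·10·20000) = -254/15625 m
Superposition: y = Σ y_i = -1012391/36000000 m ≈ -0.028122 m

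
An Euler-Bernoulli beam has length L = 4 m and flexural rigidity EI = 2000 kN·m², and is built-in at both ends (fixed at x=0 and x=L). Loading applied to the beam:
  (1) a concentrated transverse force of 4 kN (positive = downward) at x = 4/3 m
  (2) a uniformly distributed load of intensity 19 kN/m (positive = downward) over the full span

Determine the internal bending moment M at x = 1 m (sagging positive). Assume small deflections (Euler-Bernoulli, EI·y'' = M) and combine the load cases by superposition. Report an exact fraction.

M(1) = 203/54 kN·m

Load 1 — point force P=4 kN at a=4/3 m (b=L-a=8/3):
  M_1 = Pb²(3a+b)x/L³ - Pab²/L²  [x≤a] = 4·(8/3)²·(3·(4/3)+(8/3))·1/4³ - 4·(4/3)·(8/3)²/4² = 16/27 kN·m
Load 2 — uniform load w=19 kN/m over full span:
  M_2 = wLx/2 - wL²/12 - wx²/2 = 19·4·1/2 - 19·4²/12 - 19·1²/2 = 19/6 kN·m
Superposition: M = Σ M_i = 203/54 kN·m ≈ 3.759259 kN·m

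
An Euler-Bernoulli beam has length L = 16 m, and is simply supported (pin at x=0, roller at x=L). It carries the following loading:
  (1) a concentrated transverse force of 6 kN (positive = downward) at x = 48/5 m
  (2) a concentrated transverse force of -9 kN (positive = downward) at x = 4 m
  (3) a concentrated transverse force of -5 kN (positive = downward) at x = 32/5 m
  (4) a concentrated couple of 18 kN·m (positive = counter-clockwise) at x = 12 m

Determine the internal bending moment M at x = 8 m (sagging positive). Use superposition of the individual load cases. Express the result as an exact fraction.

M(8) = -29/5 kN·m

Load 1 — point force P=6 kN at a=48/5 m (b=L-a=32/5):
  M_1 = Pbx/L  [x≤a] = 6·(32/5)·8/16 = 96/5 kN·m
Load 2 — point force P=-9 kN at a=4 m (b=L-a=12):
  M_2 = Pa(L-x)/L  [x>a] = (-9)·4·(16-8)/16 = -18 kN·m
Load 3 — point force P=-5 kN at a=32/5 m (b=L-a=48/5):
  M_3 = Pa(L-x)/L  [x>a] = (-5)·(32/5)·(16-8)/16 = -16 kN·m
Load 4 — applied couple M₀=18 kN·m at a=12 m (b=L-a=4):
  M_4 = M₀x/L  [x≤a] = 18·8/16 = 9 kN·m
Superposition: M = Σ M_i = -29/5 kN·m ≈ -5.800000 kN·m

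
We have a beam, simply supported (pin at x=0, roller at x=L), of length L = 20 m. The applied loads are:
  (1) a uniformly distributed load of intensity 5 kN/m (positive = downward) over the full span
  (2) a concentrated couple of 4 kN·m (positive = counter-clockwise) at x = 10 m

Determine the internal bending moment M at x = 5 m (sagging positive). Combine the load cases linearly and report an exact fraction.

Load 1 — uniform load w=5 kN/m over full span:
  M_1 = wx(L-x)/2 = 5·5·(20-5)/2 = 375/2 kN·m
Load 2 — applied couple M₀=4 kN·m at a=10 m (b=L-a=10):
  M_2 = M₀x/L  [x≤a] = 4·5/20 = 1 kN·m
Superposition: M = Σ M_i = 377/2 kN·m ≈ 188.500000 kN·m

M(5) = 377/2 kN·m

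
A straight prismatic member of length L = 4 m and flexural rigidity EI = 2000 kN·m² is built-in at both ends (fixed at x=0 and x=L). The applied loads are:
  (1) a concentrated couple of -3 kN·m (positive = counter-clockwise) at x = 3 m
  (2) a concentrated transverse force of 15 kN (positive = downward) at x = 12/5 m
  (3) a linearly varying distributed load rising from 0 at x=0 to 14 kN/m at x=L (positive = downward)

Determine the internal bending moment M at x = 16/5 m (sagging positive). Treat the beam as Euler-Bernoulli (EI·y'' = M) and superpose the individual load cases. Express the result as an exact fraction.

Load 1 — applied couple M₀=-3 kN·m at a=3 m (b=L-a=1):
  M_1 = R_Ax - M_A - M₀  [x>a] with R_A=-27/32, M_A=-15/16 = (-27/32)·(16/5) - (-15/16) - (-3) = 99/80 kN·m
Load 2 — point force P=15 kN at a=12/5 m (b=L-a=8/5):
  M_2 = Pa²(a+3b)(L-x)/L³ - Pa²b/L²  [x>a] = 15·(12/5)²·((12/5)+3·(8/5))·(4-(16/5))/4³ - 15·(12/5)²·(8/5)/4² = -108/125 kN·m
Load 3 — triangular load w₀=14 kN/m (0→w₀ over full span):
  M_3 = 3w₀Lx/20 - w₀L²/30 - w₀x³/(6L) = 3·14·4·(16/5)/20 - 14·4²/30 - 14·(16/5)³/(6·4) = 112/375 kN·m
Superposition: M = Σ M_i = 4033/6000 kN·m ≈ 0.672167 kN·m

M(16/5) = 4033/6000 kN·m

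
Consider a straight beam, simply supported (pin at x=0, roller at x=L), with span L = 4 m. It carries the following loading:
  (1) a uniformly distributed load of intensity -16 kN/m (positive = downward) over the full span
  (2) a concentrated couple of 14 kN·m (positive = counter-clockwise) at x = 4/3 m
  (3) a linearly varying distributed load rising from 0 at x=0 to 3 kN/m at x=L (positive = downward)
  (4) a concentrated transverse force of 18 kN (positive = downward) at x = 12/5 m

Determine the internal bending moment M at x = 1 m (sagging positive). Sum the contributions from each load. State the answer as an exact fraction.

Load 1 — uniform load w=-16 kN/m over full span:
  M_1 = wx(L-x)/2 = (-16)·1·(4-1)/2 = -24 kN·m
Load 2 — applied couple M₀=14 kN·m at a=4/3 m (b=L-a=8/3):
  M_2 = M₀x/L  [x≤a] = 14·1/4 = 7/2 kN·m
Load 3 — triangular load w₀=3 kN/m (0→w₀ over full span):
  M_3 = w₀Lx/6 - w₀x³/(6L) = 3·4·1/6 - 3·1³/(6·4) = 15/8 kN·m
Load 4 — point force P=18 kN at a=12/5 m (b=L-a=8/5):
  M_4 = Pbx/L  [x≤a] = 18·(8/5)·1/4 = 36/5 kN·m
Superposition: M = Σ M_i = -457/40 kN·m ≈ -11.425000 kN·m

M(1) = -457/40 kN·m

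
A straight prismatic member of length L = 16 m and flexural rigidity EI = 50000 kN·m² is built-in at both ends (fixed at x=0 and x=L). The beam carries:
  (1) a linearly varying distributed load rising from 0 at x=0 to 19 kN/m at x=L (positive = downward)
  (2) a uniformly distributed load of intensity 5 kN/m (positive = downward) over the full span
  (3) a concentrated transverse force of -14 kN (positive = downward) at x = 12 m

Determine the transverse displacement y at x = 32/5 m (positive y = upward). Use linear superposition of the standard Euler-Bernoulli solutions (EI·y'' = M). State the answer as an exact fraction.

y(32/5) = -6156496/146484375 m

Load 1 — triangular load w₀=19 kN/m (0→w₀ over full span):
  y_1 = -w₀x²(L-x)²(x+2L)/(120LEI) = -19·(32/5)²·(16-(32/5))²·((32/5)+2·16)/(120·16·50000) = -1400832/48828125 m
Load 2 — uniform load w=5 kN/m over full span:
  y_2 = -wx²(L-x)²/(24EI) = -5·(32/5)²·(16-(32/5))²/(24·50000) = -6144/390625 m
Load 3 — point force P=-14 kN at a=12 m (b=L-a=4):
  y_3 = -Pb²x²(3aL-(3a+b)x)/(6L³EI)  [x≤a] = -(-14)·4²·(32/5)²·(3·12·16-(3·12+4)·(32/5))/(6·16³·50000) = 112/46875 m
Superposition: y = Σ y_i = -6156496/146484375 m ≈ -0.042028 m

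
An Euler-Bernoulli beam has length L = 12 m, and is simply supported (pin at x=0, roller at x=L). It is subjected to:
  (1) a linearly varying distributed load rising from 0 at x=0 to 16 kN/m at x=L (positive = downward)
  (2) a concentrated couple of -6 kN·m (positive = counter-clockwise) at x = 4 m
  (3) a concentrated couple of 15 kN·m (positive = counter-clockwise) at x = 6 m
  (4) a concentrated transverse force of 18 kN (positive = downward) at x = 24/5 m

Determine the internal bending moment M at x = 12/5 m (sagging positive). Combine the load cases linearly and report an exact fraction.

M(12/5) = 12681/125 kN·m

Load 1 — triangular load w₀=16 kN/m (0→w₀ over full span):
  M_1 = w₀Lx/6 - w₀x³/(6L) = 16·12·(12/5)/6 - 16·(12/5)³/(6·12) = 9216/125 kN·m
Load 2 — applied couple M₀=-6 kN·m at a=4 m (b=L-a=8):
  M_2 = M₀x/L  [x≤a] = (-6)·(12/5)/12 = -6/5 kN·m
Load 3 — applied couple M₀=15 kN·m at a=6 m (b=L-a=6):
  M_3 = M₀x/L  [x≤a] = 15·(12/5)/12 = 3 kN·m
Load 4 — point force P=18 kN at a=24/5 m (b=L-a=36/5):
  M_4 = Pbx/L  [x≤a] = 18·(36/5)·(12/5)/12 = 648/25 kN·m
Superposition: M = Σ M_i = 12681/125 kN·m ≈ 101.448000 kN·m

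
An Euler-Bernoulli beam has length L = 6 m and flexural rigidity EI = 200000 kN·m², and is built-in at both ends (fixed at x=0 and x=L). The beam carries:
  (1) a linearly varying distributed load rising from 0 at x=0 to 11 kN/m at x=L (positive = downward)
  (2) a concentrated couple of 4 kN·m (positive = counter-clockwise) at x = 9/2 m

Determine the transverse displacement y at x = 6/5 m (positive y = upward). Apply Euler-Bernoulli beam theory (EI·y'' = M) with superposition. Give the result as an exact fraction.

Load 1 — triangular load w₀=11 kN/m (0→w₀ over full span):
  y_1 = -w₀x²(L-x)²(x+2L)/(120LEI) = -11·(6/5)²·(6-(6/5))²·((6/5)+2·6)/(120·6·200000) = -3267/97656250 m
Load 2 — applied couple M₀=4 kN·m at a=9/2 m (b=L-a=3/2):
  y_2 = (R_Ax³/6 - M_Ax²/2)/EI  [x≤a] with R_A=3/4, M_A=5/4 = ((3/4)·(6/5)³/6 - (5/4)·(6/5)²/2)/200000 = -171/50000000 m
Superposition: y = Σ y_i = -230463/6250000000 m ≈ -0.000037 m

y(6/5) = -230463/6250000000 m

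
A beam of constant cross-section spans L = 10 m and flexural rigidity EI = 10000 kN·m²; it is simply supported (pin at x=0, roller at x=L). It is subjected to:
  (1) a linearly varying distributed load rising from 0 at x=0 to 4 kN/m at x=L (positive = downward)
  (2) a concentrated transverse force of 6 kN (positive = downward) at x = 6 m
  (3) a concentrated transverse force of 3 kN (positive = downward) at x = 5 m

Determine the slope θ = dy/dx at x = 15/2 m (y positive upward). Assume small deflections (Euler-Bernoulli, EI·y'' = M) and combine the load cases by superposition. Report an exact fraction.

θ(15/2) = 282817/28800000 rad

Load 1 — triangular load w₀=4 kN/m (0→w₀ over full span):
  θ_1 = -w₀(7L⁴-30L²x²+15x⁴)/(360LEI) = -4·(7·10⁴-30·10²·(15/2)²+15·(15/2)⁴)/(360·10·10000) = 1313/230400 rad
Load 2 — point force P=6 kN at a=6 m (b=L-a=4):
  θ_2 = -Pa(2L²-6Lx+3x²+a²)/(6LEI)  [x>a] = -6·6·(2·10²-6·10·(15/2)+3·(15/2)²+6²)/(6·10·10000) = 543/200000 rad
Load 3 — point force P=3 kN at a=5 m (b=L-a=5):
  θ_3 = -Pa(2L²-6Lx+3x²+a²)/(6LEI)  [x>a] = -3·5·(2·10²-6·10·(15/2)+3·(15/2)²+5²)/(6·10·10000) = 9/6400 rad
Superposition: θ = Σ θ_i = 282817/28800000 rad ≈ 0.009820 rad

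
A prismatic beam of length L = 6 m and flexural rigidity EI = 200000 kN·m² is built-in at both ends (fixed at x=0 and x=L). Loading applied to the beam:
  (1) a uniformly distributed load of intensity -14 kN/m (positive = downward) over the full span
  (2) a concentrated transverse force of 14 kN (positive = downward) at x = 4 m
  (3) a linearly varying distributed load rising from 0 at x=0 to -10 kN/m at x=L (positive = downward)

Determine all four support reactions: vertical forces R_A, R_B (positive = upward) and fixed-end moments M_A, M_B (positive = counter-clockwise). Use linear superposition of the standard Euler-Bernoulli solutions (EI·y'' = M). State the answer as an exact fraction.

R_A = -1279/27 kN, M_A = -430/9 kN·m, R_B = -1421/27 kN, M_B = 428/9 kN·m

Load 1 — uniform load w=-14 kN/m over full span:
  R_A = wL/2 = (-14)·6/2 = -42 kN
  M_A = wL²/12 = (-14)·6²/12 = -42 kN·m
  R_B = wL/2 = (-14)·6/2 = -42 kN
  M_B = -wL²/12 = -(-14)·6²/12 = 42 kN·m
Load 2 — point force P=14 kN at a=4 m (b=L-a=2):
  R_A = Pb²(3a+b)/L³ = 14·2²·(3·4+2)/6³ = 98/27 kN
  M_A = Pab²/L² = 14·4·2²/6² = 56/9 kN·m
  R_B = Pa²(a+3b)/L³ = 14·4²·(4+3·2)/6³ = 280/27 kN
  M_B = -Pa²b/L² = -14·4²·2/6² = -112/9 kN·m
Load 3 — triangular load w₀=-10 kN/m (0→w₀ over full span):
  R_A = 3w₀L/20 = 3·(-10)·6/20 = -9 kN
  M_A = w₀L²/30 = (-10)·6²/30 = -12 kN·m
  R_B = 7w₀L/20 = 7·(-10)·6/20 = -21 kN
  M_B = -w₀L²/20 = -(-10)·6²/20 = 18 kN·m
Superposition: R_A = -1279/27 kN, M_A = -430/9 kN·m, R_B = -1421/27 kN, M_B = 428/9 kN·m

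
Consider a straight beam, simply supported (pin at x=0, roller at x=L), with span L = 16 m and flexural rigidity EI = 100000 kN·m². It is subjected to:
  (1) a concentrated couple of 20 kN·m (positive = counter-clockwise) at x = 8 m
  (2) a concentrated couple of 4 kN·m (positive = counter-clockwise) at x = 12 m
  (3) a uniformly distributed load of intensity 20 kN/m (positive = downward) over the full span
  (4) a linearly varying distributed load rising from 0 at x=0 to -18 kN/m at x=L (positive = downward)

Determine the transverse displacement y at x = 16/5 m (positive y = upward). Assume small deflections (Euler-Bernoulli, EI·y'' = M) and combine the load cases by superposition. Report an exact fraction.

y(16/5) = -8598517/146484375 m

Load 1 — applied couple M₀=20 kN·m at a=8 m (b=L-a=8):
  y_1 = (M₀x³/(6L)+C₁x)/EI  [x≤a] with C₁=M₀(3b²-L²)/(6L)=-40/3 = (20·(16/5)³/(6·16)+(-40/3)·(16/5))/100000 = -28/78125 m
Load 2 — applied couple M₀=4 kN·m at a=12 m (b=L-a=4):
  y_2 = (M₀x³/(6L)+C₁x)/EI  [x≤a] with C₁=M₀(3b²-L²)/(6L)=-26/3 = (4·(16/5)³/(6·16)+(-26/3)·(16/5))/100000 = -103/390625 m
Load 3 — uniform load w=20 kN/m over full span:
  y_3 = -wx(L³-2Lx²+x³)/(24EI) = -20·(16/5)·(16³-2·16·(16/5)²+(16/5)³)/(24·100000) = -118784/1171875 m
Load 4 — triangular load w₀=-18 kN/m (0→w₀ over full span):
  y_4 = -w₀x(7L⁴-10L²x²+3x⁴)/(360LEI) = -(-18)·(16/5)·(7·16⁴-10·16²·(16/5)²+3·(16/5)⁴)/(360·16·100000) = 2113536/48828125 m
Superposition: y = Σ y_i = -8598517/146484375 m ≈ -0.058699 m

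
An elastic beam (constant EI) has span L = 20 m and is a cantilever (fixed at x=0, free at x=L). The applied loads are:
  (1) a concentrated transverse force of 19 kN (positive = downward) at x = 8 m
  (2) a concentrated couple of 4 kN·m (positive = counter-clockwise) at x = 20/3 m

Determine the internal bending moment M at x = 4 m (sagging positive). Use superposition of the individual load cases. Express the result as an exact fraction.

Load 1 — point force P=19 kN at a=8 m (b=L-a=12):
  M_1 = -P(a-x)  [x≤a] = -19·(8-4) = -76 kN·m
Load 2 — applied couple M₀=4 kN·m at a=20/3 m (b=L-a=40/3):
  M_2 = M₀  [x≤a] = 4 = 4 kN·m
Superposition: M = Σ M_i = -72 kN·m ≈ -72.000000 kN·m

M(4) = -72 kN·m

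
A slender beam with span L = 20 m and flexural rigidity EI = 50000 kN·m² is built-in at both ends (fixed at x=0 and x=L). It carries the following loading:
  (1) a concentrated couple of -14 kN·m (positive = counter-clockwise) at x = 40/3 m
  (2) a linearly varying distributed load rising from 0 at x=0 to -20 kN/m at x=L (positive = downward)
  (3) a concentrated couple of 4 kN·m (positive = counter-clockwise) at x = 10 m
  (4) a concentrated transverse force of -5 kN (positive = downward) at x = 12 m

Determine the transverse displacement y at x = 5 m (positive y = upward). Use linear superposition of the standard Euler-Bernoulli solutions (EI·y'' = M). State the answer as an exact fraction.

Load 1 — applied couple M₀=-14 kN·m at a=40/3 m (b=L-a=20/3):
  y_1 = (R_Ax³/6 - M_Ax²/2)/EI  [x≤a] with R_A=-14/15, M_A=-14/3 = ((-14/15)·5³/6 - (-14/3)·5²/2)/50000 = 7/9000 m
Load 2 — triangular load w₀=-20 kN/m (0→w₀ over full span):
  y_2 = -w₀x²(L-x)²(x+2L)/(120LEI) = -(-20)·5²·(20-5)²·(5+2·20)/(120·20·50000) = 27/640 m
Load 3 — applied couple M₀=4 kN·m at a=10 m (b=L-a=10):
  y_3 = (R_Ax³/6 - M_Ax²/2)/EI  [x≤a] with R_A=3/10, M_A=1 = ((3/10)·5³/6 - 1·5²/2)/50000 = -1/8000 m
Load 4 — point force P=-5 kN at a=12 m (b=L-a=8):
  y_4 = -Pb²x²(3aL-(3a+b)x)/(6L³EI)  [x≤a] = -(-5)·8²·5²·(3·12·20-(3·12+8)·5)/(6·20³·50000) = 1/600 m
Superposition: y = Σ y_i = 6409/144000 m ≈ 0.044507 m

y(5) = 6409/144000 m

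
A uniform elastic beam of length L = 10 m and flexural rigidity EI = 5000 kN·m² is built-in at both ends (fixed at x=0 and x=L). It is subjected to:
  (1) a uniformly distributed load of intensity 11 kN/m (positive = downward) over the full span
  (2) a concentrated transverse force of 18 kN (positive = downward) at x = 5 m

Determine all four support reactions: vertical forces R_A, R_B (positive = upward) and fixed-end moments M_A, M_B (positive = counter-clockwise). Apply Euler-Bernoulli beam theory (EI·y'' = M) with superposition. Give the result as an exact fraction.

Load 1 — uniform load w=11 kN/m over full span:
  R_A = wL/2 = 11·10/2 = 55 kN
  M_A = wL²/12 = 11·10²/12 = 275/3 kN·m
  R_B = wL/2 = 11·10/2 = 55 kN
  M_B = -wL²/12 = -11·10²/12 = -275/3 kN·m
Load 2 — point force P=18 kN at a=5 m (b=L-a=5):
  R_A = Pb²(3a+b)/L³ = 18·5²·(3·5+5)/10³ = 9 kN
  M_A = Pab²/L² = 18·5·5²/10² = 45/2 kN·m
  R_B = Pa²(a+3b)/L³ = 18·5²·(5+3·5)/10³ = 9 kN
  M_B = -Pa²b/L² = -18·5²·5/10² = -45/2 kN·m
Superposition: R_A = 64 kN, M_A = 685/6 kN·m, R_B = 64 kN, M_B = -685/6 kN·m

R_A = 64 kN, M_A = 685/6 kN·m, R_B = 64 kN, M_B = -685/6 kN·m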